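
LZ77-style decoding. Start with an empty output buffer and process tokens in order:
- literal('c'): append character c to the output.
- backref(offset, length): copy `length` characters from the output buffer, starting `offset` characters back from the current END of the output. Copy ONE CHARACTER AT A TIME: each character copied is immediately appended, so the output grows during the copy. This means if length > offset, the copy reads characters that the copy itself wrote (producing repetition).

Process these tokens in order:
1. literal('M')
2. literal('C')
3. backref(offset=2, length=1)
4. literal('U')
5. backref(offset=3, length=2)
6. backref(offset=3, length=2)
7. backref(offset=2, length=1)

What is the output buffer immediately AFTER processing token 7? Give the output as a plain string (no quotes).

Answer: MCMUCMUCU

Derivation:
Token 1: literal('M'). Output: "M"
Token 2: literal('C'). Output: "MC"
Token 3: backref(off=2, len=1). Copied 'M' from pos 0. Output: "MCM"
Token 4: literal('U'). Output: "MCMU"
Token 5: backref(off=3, len=2). Copied 'CM' from pos 1. Output: "MCMUCM"
Token 6: backref(off=3, len=2). Copied 'UC' from pos 3. Output: "MCMUCMUC"
Token 7: backref(off=2, len=1). Copied 'U' from pos 6. Output: "MCMUCMUCU"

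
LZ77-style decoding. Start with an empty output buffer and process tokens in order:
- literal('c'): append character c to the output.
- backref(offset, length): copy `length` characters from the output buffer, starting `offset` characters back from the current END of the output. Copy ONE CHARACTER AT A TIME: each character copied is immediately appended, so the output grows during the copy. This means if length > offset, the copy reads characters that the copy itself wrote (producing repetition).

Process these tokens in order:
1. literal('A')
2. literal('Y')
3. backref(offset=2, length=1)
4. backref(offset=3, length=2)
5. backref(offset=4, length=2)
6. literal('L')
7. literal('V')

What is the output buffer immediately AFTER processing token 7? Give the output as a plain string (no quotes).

Token 1: literal('A'). Output: "A"
Token 2: literal('Y'). Output: "AY"
Token 3: backref(off=2, len=1). Copied 'A' from pos 0. Output: "AYA"
Token 4: backref(off=3, len=2). Copied 'AY' from pos 0. Output: "AYAAY"
Token 5: backref(off=4, len=2). Copied 'YA' from pos 1. Output: "AYAAYYA"
Token 6: literal('L'). Output: "AYAAYYAL"
Token 7: literal('V'). Output: "AYAAYYALV"

Answer: AYAAYYALV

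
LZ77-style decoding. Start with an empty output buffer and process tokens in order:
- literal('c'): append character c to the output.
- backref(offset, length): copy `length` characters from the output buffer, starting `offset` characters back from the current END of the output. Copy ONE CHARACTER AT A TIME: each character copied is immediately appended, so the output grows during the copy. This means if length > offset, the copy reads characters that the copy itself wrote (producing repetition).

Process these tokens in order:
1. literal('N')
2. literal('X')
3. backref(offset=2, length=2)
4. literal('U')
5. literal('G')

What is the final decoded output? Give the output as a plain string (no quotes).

Token 1: literal('N'). Output: "N"
Token 2: literal('X'). Output: "NX"
Token 3: backref(off=2, len=2). Copied 'NX' from pos 0. Output: "NXNX"
Token 4: literal('U'). Output: "NXNXU"
Token 5: literal('G'). Output: "NXNXUG"

Answer: NXNXUG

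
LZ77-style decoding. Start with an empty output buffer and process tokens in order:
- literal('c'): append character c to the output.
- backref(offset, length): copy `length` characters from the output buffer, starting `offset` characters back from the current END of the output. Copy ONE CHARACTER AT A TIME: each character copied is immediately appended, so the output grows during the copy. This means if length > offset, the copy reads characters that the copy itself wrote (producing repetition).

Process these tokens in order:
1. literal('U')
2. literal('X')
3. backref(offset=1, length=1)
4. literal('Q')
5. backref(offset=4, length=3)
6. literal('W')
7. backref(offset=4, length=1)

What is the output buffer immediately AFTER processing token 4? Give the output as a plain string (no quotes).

Token 1: literal('U'). Output: "U"
Token 2: literal('X'). Output: "UX"
Token 3: backref(off=1, len=1). Copied 'X' from pos 1. Output: "UXX"
Token 4: literal('Q'). Output: "UXXQ"

Answer: UXXQ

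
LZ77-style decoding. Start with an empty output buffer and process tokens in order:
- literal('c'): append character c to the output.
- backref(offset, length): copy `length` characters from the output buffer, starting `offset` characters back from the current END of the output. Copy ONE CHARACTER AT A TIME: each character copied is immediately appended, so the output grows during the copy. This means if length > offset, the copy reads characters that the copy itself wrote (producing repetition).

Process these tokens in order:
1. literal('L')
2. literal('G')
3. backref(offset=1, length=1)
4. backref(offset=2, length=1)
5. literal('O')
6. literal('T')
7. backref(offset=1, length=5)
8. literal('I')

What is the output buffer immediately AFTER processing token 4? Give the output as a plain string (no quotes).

Token 1: literal('L'). Output: "L"
Token 2: literal('G'). Output: "LG"
Token 3: backref(off=1, len=1). Copied 'G' from pos 1. Output: "LGG"
Token 4: backref(off=2, len=1). Copied 'G' from pos 1. Output: "LGGG"

Answer: LGGG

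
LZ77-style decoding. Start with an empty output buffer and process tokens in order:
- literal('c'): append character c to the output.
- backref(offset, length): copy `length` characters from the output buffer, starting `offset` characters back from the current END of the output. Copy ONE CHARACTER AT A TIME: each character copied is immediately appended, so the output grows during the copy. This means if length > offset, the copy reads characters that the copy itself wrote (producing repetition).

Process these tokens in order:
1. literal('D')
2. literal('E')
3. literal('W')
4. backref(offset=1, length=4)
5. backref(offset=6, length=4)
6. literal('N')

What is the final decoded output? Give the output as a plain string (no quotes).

Answer: DEWWWWWEWWWN

Derivation:
Token 1: literal('D'). Output: "D"
Token 2: literal('E'). Output: "DE"
Token 3: literal('W'). Output: "DEW"
Token 4: backref(off=1, len=4) (overlapping!). Copied 'WWWW' from pos 2. Output: "DEWWWWW"
Token 5: backref(off=6, len=4). Copied 'EWWW' from pos 1. Output: "DEWWWWWEWWW"
Token 6: literal('N'). Output: "DEWWWWWEWWWN"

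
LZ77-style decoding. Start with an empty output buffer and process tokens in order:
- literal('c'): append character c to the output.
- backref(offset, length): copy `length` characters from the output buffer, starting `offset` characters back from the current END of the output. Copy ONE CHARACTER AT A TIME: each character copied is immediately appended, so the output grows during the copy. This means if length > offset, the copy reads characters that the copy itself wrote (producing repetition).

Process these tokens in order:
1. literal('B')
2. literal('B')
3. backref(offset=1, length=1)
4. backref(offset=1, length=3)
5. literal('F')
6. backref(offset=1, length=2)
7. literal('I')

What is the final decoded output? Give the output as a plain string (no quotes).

Answer: BBBBBBFFFI

Derivation:
Token 1: literal('B'). Output: "B"
Token 2: literal('B'). Output: "BB"
Token 3: backref(off=1, len=1). Copied 'B' from pos 1. Output: "BBB"
Token 4: backref(off=1, len=3) (overlapping!). Copied 'BBB' from pos 2. Output: "BBBBBB"
Token 5: literal('F'). Output: "BBBBBBF"
Token 6: backref(off=1, len=2) (overlapping!). Copied 'FF' from pos 6. Output: "BBBBBBFFF"
Token 7: literal('I'). Output: "BBBBBBFFFI"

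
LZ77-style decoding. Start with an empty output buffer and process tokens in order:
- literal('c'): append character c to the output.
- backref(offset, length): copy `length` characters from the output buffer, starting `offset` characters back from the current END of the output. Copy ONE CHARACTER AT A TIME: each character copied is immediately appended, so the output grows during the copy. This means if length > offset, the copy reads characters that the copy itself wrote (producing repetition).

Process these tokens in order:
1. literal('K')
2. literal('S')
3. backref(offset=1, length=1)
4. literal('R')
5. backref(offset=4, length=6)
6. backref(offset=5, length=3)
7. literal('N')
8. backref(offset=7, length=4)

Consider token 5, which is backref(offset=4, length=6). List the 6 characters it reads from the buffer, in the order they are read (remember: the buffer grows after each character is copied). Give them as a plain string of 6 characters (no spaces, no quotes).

Answer: KSSRKS

Derivation:
Token 1: literal('K'). Output: "K"
Token 2: literal('S'). Output: "KS"
Token 3: backref(off=1, len=1). Copied 'S' from pos 1. Output: "KSS"
Token 4: literal('R'). Output: "KSSR"
Token 5: backref(off=4, len=6). Buffer before: "KSSR" (len 4)
  byte 1: read out[0]='K', append. Buffer now: "KSSRK"
  byte 2: read out[1]='S', append. Buffer now: "KSSRKS"
  byte 3: read out[2]='S', append. Buffer now: "KSSRKSS"
  byte 4: read out[3]='R', append. Buffer now: "KSSRKSSR"
  byte 5: read out[4]='K', append. Buffer now: "KSSRKSSRK"
  byte 6: read out[5]='S', append. Buffer now: "KSSRKSSRKS"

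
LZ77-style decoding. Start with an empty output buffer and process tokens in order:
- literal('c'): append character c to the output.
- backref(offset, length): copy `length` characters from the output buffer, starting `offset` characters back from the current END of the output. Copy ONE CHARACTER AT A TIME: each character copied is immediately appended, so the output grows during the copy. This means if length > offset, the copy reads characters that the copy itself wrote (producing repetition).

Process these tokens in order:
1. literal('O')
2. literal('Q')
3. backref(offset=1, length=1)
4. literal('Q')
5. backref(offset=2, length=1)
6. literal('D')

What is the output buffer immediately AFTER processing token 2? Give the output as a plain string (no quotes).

Answer: OQ

Derivation:
Token 1: literal('O'). Output: "O"
Token 2: literal('Q'). Output: "OQ"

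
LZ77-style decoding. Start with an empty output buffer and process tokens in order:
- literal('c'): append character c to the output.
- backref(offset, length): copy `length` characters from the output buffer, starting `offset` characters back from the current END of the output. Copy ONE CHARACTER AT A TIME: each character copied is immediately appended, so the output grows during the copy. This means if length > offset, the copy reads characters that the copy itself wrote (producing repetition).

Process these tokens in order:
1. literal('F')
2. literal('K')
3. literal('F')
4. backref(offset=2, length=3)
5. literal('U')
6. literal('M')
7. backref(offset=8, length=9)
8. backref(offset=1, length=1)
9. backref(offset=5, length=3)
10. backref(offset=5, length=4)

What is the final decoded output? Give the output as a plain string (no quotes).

Answer: FKFKFKUMFKFKFKUMFFKUMFFKU

Derivation:
Token 1: literal('F'). Output: "F"
Token 2: literal('K'). Output: "FK"
Token 3: literal('F'). Output: "FKF"
Token 4: backref(off=2, len=3) (overlapping!). Copied 'KFK' from pos 1. Output: "FKFKFK"
Token 5: literal('U'). Output: "FKFKFKU"
Token 6: literal('M'). Output: "FKFKFKUM"
Token 7: backref(off=8, len=9) (overlapping!). Copied 'FKFKFKUMF' from pos 0. Output: "FKFKFKUMFKFKFKUMF"
Token 8: backref(off=1, len=1). Copied 'F' from pos 16. Output: "FKFKFKUMFKFKFKUMFF"
Token 9: backref(off=5, len=3). Copied 'KUM' from pos 13. Output: "FKFKFKUMFKFKFKUMFFKUM"
Token 10: backref(off=5, len=4). Copied 'FFKU' from pos 16. Output: "FKFKFKUMFKFKFKUMFFKUMFFKU"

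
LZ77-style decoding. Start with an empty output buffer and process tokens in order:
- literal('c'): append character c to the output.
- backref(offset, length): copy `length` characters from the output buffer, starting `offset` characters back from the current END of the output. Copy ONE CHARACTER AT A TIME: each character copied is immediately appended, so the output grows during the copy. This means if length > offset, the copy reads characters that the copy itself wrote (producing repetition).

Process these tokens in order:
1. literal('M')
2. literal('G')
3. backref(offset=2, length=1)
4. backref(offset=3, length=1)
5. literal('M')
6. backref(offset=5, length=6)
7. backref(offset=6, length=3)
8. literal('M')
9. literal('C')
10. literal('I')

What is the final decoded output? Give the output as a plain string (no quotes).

Answer: MGMMMMGMMMMMGMMCI

Derivation:
Token 1: literal('M'). Output: "M"
Token 2: literal('G'). Output: "MG"
Token 3: backref(off=2, len=1). Copied 'M' from pos 0. Output: "MGM"
Token 4: backref(off=3, len=1). Copied 'M' from pos 0. Output: "MGMM"
Token 5: literal('M'). Output: "MGMMM"
Token 6: backref(off=5, len=6) (overlapping!). Copied 'MGMMMM' from pos 0. Output: "MGMMMMGMMMM"
Token 7: backref(off=6, len=3). Copied 'MGM' from pos 5. Output: "MGMMMMGMMMMMGM"
Token 8: literal('M'). Output: "MGMMMMGMMMMMGMM"
Token 9: literal('C'). Output: "MGMMMMGMMMMMGMMC"
Token 10: literal('I'). Output: "MGMMMMGMMMMMGMMCI"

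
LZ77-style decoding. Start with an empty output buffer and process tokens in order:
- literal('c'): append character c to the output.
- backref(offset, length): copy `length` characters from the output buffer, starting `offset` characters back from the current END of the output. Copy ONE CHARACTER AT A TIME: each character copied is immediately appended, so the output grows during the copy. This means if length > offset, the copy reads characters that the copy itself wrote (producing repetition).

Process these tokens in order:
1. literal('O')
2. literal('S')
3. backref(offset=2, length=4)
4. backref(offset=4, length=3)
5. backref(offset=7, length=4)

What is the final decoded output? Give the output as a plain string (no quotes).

Answer: OSOSOSOSOOSOS

Derivation:
Token 1: literal('O'). Output: "O"
Token 2: literal('S'). Output: "OS"
Token 3: backref(off=2, len=4) (overlapping!). Copied 'OSOS' from pos 0. Output: "OSOSOS"
Token 4: backref(off=4, len=3). Copied 'OSO' from pos 2. Output: "OSOSOSOSO"
Token 5: backref(off=7, len=4). Copied 'OSOS' from pos 2. Output: "OSOSOSOSOOSOS"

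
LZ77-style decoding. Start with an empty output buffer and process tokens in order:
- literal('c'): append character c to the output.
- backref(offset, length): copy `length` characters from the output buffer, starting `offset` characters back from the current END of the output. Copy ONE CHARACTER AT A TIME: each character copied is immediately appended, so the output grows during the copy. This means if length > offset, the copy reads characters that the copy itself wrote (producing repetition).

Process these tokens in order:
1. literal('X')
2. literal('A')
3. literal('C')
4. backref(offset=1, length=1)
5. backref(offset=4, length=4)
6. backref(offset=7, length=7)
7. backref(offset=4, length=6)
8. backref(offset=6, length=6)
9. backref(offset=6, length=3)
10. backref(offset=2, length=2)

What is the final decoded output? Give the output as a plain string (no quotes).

Answer: XACCXACCACCXACCXACCXAXACCXAXACAC

Derivation:
Token 1: literal('X'). Output: "X"
Token 2: literal('A'). Output: "XA"
Token 3: literal('C'). Output: "XAC"
Token 4: backref(off=1, len=1). Copied 'C' from pos 2. Output: "XACC"
Token 5: backref(off=4, len=4). Copied 'XACC' from pos 0. Output: "XACCXACC"
Token 6: backref(off=7, len=7). Copied 'ACCXACC' from pos 1. Output: "XACCXACCACCXACC"
Token 7: backref(off=4, len=6) (overlapping!). Copied 'XACCXA' from pos 11. Output: "XACCXACCACCXACCXACCXA"
Token 8: backref(off=6, len=6). Copied 'XACCXA' from pos 15. Output: "XACCXACCACCXACCXACCXAXACCXA"
Token 9: backref(off=6, len=3). Copied 'XAC' from pos 21. Output: "XACCXACCACCXACCXACCXAXACCXAXAC"
Token 10: backref(off=2, len=2). Copied 'AC' from pos 28. Output: "XACCXACCACCXACCXACCXAXACCXAXACAC"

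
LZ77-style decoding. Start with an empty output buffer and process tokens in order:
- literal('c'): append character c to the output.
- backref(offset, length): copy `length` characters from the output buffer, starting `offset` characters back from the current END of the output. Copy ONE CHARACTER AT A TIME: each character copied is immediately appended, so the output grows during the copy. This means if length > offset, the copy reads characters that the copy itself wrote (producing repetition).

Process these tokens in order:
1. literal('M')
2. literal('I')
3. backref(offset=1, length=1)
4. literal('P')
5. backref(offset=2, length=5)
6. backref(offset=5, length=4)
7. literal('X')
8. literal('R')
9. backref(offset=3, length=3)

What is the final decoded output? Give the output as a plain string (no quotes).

Answer: MIIPIPIPIIPIPXRPXR

Derivation:
Token 1: literal('M'). Output: "M"
Token 2: literal('I'). Output: "MI"
Token 3: backref(off=1, len=1). Copied 'I' from pos 1. Output: "MII"
Token 4: literal('P'). Output: "MIIP"
Token 5: backref(off=2, len=5) (overlapping!). Copied 'IPIPI' from pos 2. Output: "MIIPIPIPI"
Token 6: backref(off=5, len=4). Copied 'IPIP' from pos 4. Output: "MIIPIPIPIIPIP"
Token 7: literal('X'). Output: "MIIPIPIPIIPIPX"
Token 8: literal('R'). Output: "MIIPIPIPIIPIPXR"
Token 9: backref(off=3, len=3). Copied 'PXR' from pos 12. Output: "MIIPIPIPIIPIPXRPXR"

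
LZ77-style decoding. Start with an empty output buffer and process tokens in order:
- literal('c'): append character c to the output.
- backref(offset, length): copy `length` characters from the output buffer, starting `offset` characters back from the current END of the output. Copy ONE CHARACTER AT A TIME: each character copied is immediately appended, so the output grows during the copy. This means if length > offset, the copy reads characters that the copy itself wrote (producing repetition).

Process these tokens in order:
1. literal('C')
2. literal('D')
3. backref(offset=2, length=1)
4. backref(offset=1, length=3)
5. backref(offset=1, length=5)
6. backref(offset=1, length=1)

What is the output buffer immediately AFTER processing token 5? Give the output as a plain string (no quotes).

Answer: CDCCCCCCCCC

Derivation:
Token 1: literal('C'). Output: "C"
Token 2: literal('D'). Output: "CD"
Token 3: backref(off=2, len=1). Copied 'C' from pos 0. Output: "CDC"
Token 4: backref(off=1, len=3) (overlapping!). Copied 'CCC' from pos 2. Output: "CDCCCC"
Token 5: backref(off=1, len=5) (overlapping!). Copied 'CCCCC' from pos 5. Output: "CDCCCCCCCCC"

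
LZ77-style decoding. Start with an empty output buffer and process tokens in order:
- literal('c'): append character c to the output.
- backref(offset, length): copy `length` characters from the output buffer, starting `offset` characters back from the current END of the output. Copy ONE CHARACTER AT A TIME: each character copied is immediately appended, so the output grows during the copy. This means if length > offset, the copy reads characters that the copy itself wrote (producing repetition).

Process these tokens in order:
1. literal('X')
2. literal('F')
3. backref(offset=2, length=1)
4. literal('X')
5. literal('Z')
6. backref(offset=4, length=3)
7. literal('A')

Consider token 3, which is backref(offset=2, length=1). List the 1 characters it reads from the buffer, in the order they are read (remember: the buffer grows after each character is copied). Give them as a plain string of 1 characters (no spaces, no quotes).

Token 1: literal('X'). Output: "X"
Token 2: literal('F'). Output: "XF"
Token 3: backref(off=2, len=1). Buffer before: "XF" (len 2)
  byte 1: read out[0]='X', append. Buffer now: "XFX"

Answer: X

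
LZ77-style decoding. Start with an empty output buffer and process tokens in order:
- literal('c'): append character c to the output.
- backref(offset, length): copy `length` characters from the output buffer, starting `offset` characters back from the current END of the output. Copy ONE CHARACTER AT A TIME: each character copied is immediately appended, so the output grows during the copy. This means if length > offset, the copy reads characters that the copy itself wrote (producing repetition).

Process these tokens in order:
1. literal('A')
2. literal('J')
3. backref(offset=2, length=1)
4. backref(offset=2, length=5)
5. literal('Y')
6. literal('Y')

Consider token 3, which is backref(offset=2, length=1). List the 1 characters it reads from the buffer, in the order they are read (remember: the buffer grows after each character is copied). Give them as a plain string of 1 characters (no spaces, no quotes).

Answer: A

Derivation:
Token 1: literal('A'). Output: "A"
Token 2: literal('J'). Output: "AJ"
Token 3: backref(off=2, len=1). Buffer before: "AJ" (len 2)
  byte 1: read out[0]='A', append. Buffer now: "AJA"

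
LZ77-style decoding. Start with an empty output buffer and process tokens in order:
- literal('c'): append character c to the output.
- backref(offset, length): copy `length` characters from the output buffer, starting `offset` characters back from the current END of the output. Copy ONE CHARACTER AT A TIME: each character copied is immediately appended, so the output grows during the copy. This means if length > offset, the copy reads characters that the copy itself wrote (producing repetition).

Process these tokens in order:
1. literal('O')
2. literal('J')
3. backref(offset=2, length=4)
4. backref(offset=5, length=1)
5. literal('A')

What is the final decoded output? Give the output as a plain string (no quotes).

Answer: OJOJOJJA

Derivation:
Token 1: literal('O'). Output: "O"
Token 2: literal('J'). Output: "OJ"
Token 3: backref(off=2, len=4) (overlapping!). Copied 'OJOJ' from pos 0. Output: "OJOJOJ"
Token 4: backref(off=5, len=1). Copied 'J' from pos 1. Output: "OJOJOJJ"
Token 5: literal('A'). Output: "OJOJOJJA"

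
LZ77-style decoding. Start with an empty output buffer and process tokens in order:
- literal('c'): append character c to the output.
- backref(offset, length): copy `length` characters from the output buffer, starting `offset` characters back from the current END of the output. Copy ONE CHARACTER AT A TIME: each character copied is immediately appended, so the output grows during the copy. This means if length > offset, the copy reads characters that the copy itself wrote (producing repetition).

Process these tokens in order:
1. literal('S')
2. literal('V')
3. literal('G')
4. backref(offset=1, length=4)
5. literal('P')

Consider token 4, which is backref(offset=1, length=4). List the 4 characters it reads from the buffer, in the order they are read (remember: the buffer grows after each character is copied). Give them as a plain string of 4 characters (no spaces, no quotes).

Token 1: literal('S'). Output: "S"
Token 2: literal('V'). Output: "SV"
Token 3: literal('G'). Output: "SVG"
Token 4: backref(off=1, len=4). Buffer before: "SVG" (len 3)
  byte 1: read out[2]='G', append. Buffer now: "SVGG"
  byte 2: read out[3]='G', append. Buffer now: "SVGGG"
  byte 3: read out[4]='G', append. Buffer now: "SVGGGG"
  byte 4: read out[5]='G', append. Buffer now: "SVGGGGG"

Answer: GGGG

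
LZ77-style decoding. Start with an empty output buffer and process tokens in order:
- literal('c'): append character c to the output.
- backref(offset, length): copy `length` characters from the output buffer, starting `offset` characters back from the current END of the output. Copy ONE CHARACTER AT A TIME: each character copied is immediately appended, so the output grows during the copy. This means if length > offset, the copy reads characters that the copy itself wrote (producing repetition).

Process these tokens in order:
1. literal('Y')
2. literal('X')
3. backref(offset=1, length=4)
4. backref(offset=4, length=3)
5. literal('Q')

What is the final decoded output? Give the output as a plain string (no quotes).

Answer: YXXXXXXXXQ

Derivation:
Token 1: literal('Y'). Output: "Y"
Token 2: literal('X'). Output: "YX"
Token 3: backref(off=1, len=4) (overlapping!). Copied 'XXXX' from pos 1. Output: "YXXXXX"
Token 4: backref(off=4, len=3). Copied 'XXX' from pos 2. Output: "YXXXXXXXX"
Token 5: literal('Q'). Output: "YXXXXXXXXQ"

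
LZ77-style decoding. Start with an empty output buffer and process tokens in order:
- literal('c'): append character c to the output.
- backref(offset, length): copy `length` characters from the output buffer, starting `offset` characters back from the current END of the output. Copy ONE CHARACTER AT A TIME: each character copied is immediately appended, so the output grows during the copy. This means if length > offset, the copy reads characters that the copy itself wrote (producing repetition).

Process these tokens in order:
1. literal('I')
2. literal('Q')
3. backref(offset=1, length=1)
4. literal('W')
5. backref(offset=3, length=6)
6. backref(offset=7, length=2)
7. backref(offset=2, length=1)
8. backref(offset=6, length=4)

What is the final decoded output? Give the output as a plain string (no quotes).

Answer: IQQWQQWQQWWQWQQWW

Derivation:
Token 1: literal('I'). Output: "I"
Token 2: literal('Q'). Output: "IQ"
Token 3: backref(off=1, len=1). Copied 'Q' from pos 1. Output: "IQQ"
Token 4: literal('W'). Output: "IQQW"
Token 5: backref(off=3, len=6) (overlapping!). Copied 'QQWQQW' from pos 1. Output: "IQQWQQWQQW"
Token 6: backref(off=7, len=2). Copied 'WQ' from pos 3. Output: "IQQWQQWQQWWQ"
Token 7: backref(off=2, len=1). Copied 'W' from pos 10. Output: "IQQWQQWQQWWQW"
Token 8: backref(off=6, len=4). Copied 'QQWW' from pos 7. Output: "IQQWQQWQQWWQWQQWW"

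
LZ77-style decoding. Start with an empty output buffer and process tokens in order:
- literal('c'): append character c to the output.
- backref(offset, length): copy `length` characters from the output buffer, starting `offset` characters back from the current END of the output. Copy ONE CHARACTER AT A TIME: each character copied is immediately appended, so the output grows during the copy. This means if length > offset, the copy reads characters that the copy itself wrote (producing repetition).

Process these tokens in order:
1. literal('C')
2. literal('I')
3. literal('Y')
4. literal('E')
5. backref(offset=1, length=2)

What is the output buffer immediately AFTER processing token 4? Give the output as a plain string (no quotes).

Token 1: literal('C'). Output: "C"
Token 2: literal('I'). Output: "CI"
Token 3: literal('Y'). Output: "CIY"
Token 4: literal('E'). Output: "CIYE"

Answer: CIYE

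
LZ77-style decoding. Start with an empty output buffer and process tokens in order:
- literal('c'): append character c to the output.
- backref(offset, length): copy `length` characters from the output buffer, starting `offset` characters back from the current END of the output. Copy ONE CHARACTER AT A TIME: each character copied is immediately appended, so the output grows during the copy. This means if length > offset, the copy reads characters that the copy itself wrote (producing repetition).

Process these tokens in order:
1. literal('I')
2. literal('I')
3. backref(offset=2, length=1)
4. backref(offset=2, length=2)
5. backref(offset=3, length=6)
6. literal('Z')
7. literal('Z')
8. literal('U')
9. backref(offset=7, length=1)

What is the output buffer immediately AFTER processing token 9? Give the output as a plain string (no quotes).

Token 1: literal('I'). Output: "I"
Token 2: literal('I'). Output: "II"
Token 3: backref(off=2, len=1). Copied 'I' from pos 0. Output: "III"
Token 4: backref(off=2, len=2). Copied 'II' from pos 1. Output: "IIIII"
Token 5: backref(off=3, len=6) (overlapping!). Copied 'IIIIII' from pos 2. Output: "IIIIIIIIIII"
Token 6: literal('Z'). Output: "IIIIIIIIIIIZ"
Token 7: literal('Z'). Output: "IIIIIIIIIIIZZ"
Token 8: literal('U'). Output: "IIIIIIIIIIIZZU"
Token 9: backref(off=7, len=1). Copied 'I' from pos 7. Output: "IIIIIIIIIIIZZUI"

Answer: IIIIIIIIIIIZZUI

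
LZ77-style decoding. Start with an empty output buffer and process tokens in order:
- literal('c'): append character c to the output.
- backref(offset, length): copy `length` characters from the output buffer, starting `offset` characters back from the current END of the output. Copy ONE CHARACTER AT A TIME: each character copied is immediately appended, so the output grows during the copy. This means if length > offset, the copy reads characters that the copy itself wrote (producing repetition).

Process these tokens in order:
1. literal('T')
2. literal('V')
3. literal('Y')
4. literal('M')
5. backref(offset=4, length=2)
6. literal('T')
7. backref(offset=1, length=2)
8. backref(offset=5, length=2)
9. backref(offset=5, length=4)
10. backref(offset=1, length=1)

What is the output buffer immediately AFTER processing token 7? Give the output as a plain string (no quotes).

Answer: TVYMTVTTT

Derivation:
Token 1: literal('T'). Output: "T"
Token 2: literal('V'). Output: "TV"
Token 3: literal('Y'). Output: "TVY"
Token 4: literal('M'). Output: "TVYM"
Token 5: backref(off=4, len=2). Copied 'TV' from pos 0. Output: "TVYMTV"
Token 6: literal('T'). Output: "TVYMTVT"
Token 7: backref(off=1, len=2) (overlapping!). Copied 'TT' from pos 6. Output: "TVYMTVTTT"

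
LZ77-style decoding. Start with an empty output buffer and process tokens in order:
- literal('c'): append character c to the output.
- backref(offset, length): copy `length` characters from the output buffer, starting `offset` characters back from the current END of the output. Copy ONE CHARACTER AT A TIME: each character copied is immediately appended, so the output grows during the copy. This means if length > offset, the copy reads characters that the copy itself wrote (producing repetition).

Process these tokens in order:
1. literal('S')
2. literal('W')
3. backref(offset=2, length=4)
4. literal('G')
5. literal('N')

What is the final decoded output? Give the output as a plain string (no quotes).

Token 1: literal('S'). Output: "S"
Token 2: literal('W'). Output: "SW"
Token 3: backref(off=2, len=4) (overlapping!). Copied 'SWSW' from pos 0. Output: "SWSWSW"
Token 4: literal('G'). Output: "SWSWSWG"
Token 5: literal('N'). Output: "SWSWSWGN"

Answer: SWSWSWGN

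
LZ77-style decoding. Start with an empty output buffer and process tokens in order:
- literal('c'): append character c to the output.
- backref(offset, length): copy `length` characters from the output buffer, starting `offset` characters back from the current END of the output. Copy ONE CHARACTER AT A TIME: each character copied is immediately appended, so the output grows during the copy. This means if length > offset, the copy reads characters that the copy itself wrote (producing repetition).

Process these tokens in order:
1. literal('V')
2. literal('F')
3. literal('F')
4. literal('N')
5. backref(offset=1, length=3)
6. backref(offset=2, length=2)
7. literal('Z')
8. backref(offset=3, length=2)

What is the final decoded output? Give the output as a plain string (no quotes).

Token 1: literal('V'). Output: "V"
Token 2: literal('F'). Output: "VF"
Token 3: literal('F'). Output: "VFF"
Token 4: literal('N'). Output: "VFFN"
Token 5: backref(off=1, len=3) (overlapping!). Copied 'NNN' from pos 3. Output: "VFFNNNN"
Token 6: backref(off=2, len=2). Copied 'NN' from pos 5. Output: "VFFNNNNNN"
Token 7: literal('Z'). Output: "VFFNNNNNNZ"
Token 8: backref(off=3, len=2). Copied 'NN' from pos 7. Output: "VFFNNNNNNZNN"

Answer: VFFNNNNNNZNN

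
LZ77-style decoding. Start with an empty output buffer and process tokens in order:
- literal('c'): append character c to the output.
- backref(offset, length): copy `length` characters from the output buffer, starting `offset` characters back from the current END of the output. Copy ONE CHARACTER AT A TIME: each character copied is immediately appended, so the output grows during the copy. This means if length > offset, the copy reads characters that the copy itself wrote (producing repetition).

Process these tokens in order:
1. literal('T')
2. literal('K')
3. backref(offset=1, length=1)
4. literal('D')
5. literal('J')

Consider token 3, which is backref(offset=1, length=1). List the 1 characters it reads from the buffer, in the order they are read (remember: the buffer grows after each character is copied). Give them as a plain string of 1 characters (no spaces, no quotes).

Answer: K

Derivation:
Token 1: literal('T'). Output: "T"
Token 2: literal('K'). Output: "TK"
Token 3: backref(off=1, len=1). Buffer before: "TK" (len 2)
  byte 1: read out[1]='K', append. Buffer now: "TKK"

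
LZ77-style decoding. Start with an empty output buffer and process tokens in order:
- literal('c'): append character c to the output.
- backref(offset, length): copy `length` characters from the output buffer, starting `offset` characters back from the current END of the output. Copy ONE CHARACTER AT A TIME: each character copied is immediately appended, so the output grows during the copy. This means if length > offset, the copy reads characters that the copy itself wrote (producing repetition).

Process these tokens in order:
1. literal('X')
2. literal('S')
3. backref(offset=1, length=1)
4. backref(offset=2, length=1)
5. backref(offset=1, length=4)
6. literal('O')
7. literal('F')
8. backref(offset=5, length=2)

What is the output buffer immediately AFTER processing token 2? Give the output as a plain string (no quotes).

Answer: XS

Derivation:
Token 1: literal('X'). Output: "X"
Token 2: literal('S'). Output: "XS"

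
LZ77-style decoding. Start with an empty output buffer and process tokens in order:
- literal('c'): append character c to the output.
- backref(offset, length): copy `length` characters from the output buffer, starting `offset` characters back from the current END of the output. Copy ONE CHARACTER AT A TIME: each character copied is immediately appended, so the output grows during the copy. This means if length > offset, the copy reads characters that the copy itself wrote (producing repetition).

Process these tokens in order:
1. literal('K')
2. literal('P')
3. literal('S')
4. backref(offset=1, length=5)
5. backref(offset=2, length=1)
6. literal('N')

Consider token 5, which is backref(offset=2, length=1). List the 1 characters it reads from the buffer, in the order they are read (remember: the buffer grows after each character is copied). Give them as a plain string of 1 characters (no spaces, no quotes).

Token 1: literal('K'). Output: "K"
Token 2: literal('P'). Output: "KP"
Token 3: literal('S'). Output: "KPS"
Token 4: backref(off=1, len=5) (overlapping!). Copied 'SSSSS' from pos 2. Output: "KPSSSSSS"
Token 5: backref(off=2, len=1). Buffer before: "KPSSSSSS" (len 8)
  byte 1: read out[6]='S', append. Buffer now: "KPSSSSSSS"

Answer: S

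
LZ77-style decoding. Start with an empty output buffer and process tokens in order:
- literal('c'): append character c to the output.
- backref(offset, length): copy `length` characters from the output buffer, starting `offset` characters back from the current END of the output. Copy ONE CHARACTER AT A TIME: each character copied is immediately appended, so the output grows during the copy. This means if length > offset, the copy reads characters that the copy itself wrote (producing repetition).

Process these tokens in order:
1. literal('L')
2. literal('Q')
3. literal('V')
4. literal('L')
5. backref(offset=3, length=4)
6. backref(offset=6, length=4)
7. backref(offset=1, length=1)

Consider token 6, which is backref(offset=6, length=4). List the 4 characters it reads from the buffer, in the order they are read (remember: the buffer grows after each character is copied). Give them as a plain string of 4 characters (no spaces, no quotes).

Token 1: literal('L'). Output: "L"
Token 2: literal('Q'). Output: "LQ"
Token 3: literal('V'). Output: "LQV"
Token 4: literal('L'). Output: "LQVL"
Token 5: backref(off=3, len=4) (overlapping!). Copied 'QVLQ' from pos 1. Output: "LQVLQVLQ"
Token 6: backref(off=6, len=4). Buffer before: "LQVLQVLQ" (len 8)
  byte 1: read out[2]='V', append. Buffer now: "LQVLQVLQV"
  byte 2: read out[3]='L', append. Buffer now: "LQVLQVLQVL"
  byte 3: read out[4]='Q', append. Buffer now: "LQVLQVLQVLQ"
  byte 4: read out[5]='V', append. Buffer now: "LQVLQVLQVLQV"

Answer: VLQV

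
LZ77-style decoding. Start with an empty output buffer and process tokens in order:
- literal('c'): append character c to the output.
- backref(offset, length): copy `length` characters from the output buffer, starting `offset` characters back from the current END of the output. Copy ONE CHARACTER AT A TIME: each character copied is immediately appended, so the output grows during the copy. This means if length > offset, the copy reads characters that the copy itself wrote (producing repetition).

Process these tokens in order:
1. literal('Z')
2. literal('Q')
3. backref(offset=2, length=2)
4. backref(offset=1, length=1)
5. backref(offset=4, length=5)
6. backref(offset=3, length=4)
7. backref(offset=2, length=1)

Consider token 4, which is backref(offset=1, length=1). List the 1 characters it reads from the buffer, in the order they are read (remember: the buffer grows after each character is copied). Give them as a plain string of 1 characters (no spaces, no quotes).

Token 1: literal('Z'). Output: "Z"
Token 2: literal('Q'). Output: "ZQ"
Token 3: backref(off=2, len=2). Copied 'ZQ' from pos 0. Output: "ZQZQ"
Token 4: backref(off=1, len=1). Buffer before: "ZQZQ" (len 4)
  byte 1: read out[3]='Q', append. Buffer now: "ZQZQQ"

Answer: Q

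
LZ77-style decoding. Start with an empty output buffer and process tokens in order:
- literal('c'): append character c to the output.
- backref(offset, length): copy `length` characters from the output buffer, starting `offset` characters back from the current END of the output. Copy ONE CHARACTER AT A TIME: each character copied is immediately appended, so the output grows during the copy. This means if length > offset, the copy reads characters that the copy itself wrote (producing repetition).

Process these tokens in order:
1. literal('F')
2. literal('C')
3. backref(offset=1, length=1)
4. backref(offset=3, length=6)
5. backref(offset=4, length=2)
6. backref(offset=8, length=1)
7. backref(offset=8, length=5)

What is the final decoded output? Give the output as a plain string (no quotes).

Token 1: literal('F'). Output: "F"
Token 2: literal('C'). Output: "FC"
Token 3: backref(off=1, len=1). Copied 'C' from pos 1. Output: "FCC"
Token 4: backref(off=3, len=6) (overlapping!). Copied 'FCCFCC' from pos 0. Output: "FCCFCCFCC"
Token 5: backref(off=4, len=2). Copied 'CF' from pos 5. Output: "FCCFCCFCCCF"
Token 6: backref(off=8, len=1). Copied 'F' from pos 3. Output: "FCCFCCFCCCFF"
Token 7: backref(off=8, len=5). Copied 'CCFCC' from pos 4. Output: "FCCFCCFCCCFFCCFCC"

Answer: FCCFCCFCCCFFCCFCC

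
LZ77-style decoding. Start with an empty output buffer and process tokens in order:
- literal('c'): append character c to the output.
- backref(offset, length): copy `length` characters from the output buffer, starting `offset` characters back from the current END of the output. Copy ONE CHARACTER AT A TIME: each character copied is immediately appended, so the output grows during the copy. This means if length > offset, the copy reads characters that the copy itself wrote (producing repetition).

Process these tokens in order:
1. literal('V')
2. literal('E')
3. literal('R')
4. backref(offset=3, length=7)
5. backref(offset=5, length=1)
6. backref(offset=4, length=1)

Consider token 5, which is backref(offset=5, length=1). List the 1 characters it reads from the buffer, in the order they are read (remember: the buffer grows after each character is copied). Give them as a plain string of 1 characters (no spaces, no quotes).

Token 1: literal('V'). Output: "V"
Token 2: literal('E'). Output: "VE"
Token 3: literal('R'). Output: "VER"
Token 4: backref(off=3, len=7) (overlapping!). Copied 'VERVERV' from pos 0. Output: "VERVERVERV"
Token 5: backref(off=5, len=1). Buffer before: "VERVERVERV" (len 10)
  byte 1: read out[5]='R', append. Buffer now: "VERVERVERVR"

Answer: R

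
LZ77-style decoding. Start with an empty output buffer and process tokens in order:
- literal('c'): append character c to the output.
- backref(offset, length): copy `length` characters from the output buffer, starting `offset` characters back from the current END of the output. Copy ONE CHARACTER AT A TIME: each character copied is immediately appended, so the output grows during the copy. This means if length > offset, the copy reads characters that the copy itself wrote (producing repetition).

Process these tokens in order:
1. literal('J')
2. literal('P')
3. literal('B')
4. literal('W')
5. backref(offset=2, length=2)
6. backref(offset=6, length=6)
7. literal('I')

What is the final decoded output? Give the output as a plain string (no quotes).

Token 1: literal('J'). Output: "J"
Token 2: literal('P'). Output: "JP"
Token 3: literal('B'). Output: "JPB"
Token 4: literal('W'). Output: "JPBW"
Token 5: backref(off=2, len=2). Copied 'BW' from pos 2. Output: "JPBWBW"
Token 6: backref(off=6, len=6). Copied 'JPBWBW' from pos 0. Output: "JPBWBWJPBWBW"
Token 7: literal('I'). Output: "JPBWBWJPBWBWI"

Answer: JPBWBWJPBWBWI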